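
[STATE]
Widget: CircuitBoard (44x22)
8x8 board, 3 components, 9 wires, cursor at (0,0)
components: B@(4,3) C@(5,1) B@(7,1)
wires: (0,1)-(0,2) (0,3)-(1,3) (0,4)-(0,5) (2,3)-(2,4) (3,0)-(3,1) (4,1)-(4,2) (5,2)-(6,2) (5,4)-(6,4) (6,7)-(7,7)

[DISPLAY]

   0 1 2 3 4 5 6 7                          
0  [.]  · ─ ·   ·   · ─ ·                   
                │                           
1               ·                           
                                            
2               · ─ ·                       
                                            
3   · ─ ·                                   
                                            
4       · ─ ·   B                           
                                            
5       C   ·       ·                       
            │       │                       
6           ·       ·           ·           
                                │           
7       B                       ·           
Cursor: (0,0)                               
                                            
                                            
                                            
                                            
                                            


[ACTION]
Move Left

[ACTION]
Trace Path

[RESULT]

   0 1 2 3 4 5 6 7                          
0  [.]  · ─ ·   ·   · ─ ·                   
                │                           
1               ·                           
                                            
2               · ─ ·                       
                                            
3   · ─ ·                                   
                                            
4       · ─ ·   B                           
                                            
5       C   ·       ·                       
            │       │                       
6           ·       ·           ·           
                                │           
7       B                       ·           
Cursor: (0,0)  Trace: No connections        
                                            
                                            
                                            
                                            
                                            


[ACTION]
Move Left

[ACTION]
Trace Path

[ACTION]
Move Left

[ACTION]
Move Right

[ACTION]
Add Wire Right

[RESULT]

   0 1 2 3 4 5 6 7                          
0      [.]─ ·   ·   · ─ ·                   
                │                           
1               ·                           
                                            
2               · ─ ·                       
                                            
3   · ─ ·                                   
                                            
4       · ─ ·   B                           
                                            
5       C   ·       ·                       
            │       │                       
6           ·       ·           ·           
                                │           
7       B                       ·           
Cursor: (0,1)  Trace: No connections        
                                            
                                            
                                            
                                            
                                            


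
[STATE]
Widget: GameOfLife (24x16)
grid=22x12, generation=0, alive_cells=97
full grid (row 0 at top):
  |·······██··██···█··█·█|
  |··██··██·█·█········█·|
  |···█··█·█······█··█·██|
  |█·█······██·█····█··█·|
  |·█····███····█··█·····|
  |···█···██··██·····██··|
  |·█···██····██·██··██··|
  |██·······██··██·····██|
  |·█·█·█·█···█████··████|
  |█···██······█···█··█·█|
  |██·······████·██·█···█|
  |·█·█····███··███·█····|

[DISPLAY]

Gen: 0                  
·······██··██···█··█·█  
··██··██·█·█········█·  
···█··█·█······█··█·██  
█·█······██·█····█··█·  
·█····███····█··█·····  
···█···██··██·····██··  
·█···██····██·██··██··  
██·······██··██·····██  
·█·█·█·█···█████··████  
█···██······█···█··█·█  
██·······████·██·█···█  
·█·█····███··███·█····  
                        
                        
                        


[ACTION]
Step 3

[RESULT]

Gen: 3                  
·····███··············  
··██····█··██·······██  
·█·█·····███·········█  
···█···········██···█·  
··██···█···█··██······  
·█·········█·█···██···  
·██···█······█···██···  
·█··██··█·····█·······  
····██·█·█··█···███·█·  
···█·███··██····█····█  
·█··████···█·█···██·█·  
···█········██····██··  
                        
                        
                        


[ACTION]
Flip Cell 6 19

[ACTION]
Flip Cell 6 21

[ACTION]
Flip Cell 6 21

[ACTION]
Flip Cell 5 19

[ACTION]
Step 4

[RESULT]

Gen: 7                  
···█··█···············  
···█··█·█·····███··█·█  
········█····█········  
·············█········  
·············█·█·····█  
····█···████·██··█····  
····██·█·███········█·  
··█······█·····█······  
··█·················█·  
··█·····██·········█·█  
·█·······█······██·█·█  
··██··██···█·██·······  
                        
                        
                        


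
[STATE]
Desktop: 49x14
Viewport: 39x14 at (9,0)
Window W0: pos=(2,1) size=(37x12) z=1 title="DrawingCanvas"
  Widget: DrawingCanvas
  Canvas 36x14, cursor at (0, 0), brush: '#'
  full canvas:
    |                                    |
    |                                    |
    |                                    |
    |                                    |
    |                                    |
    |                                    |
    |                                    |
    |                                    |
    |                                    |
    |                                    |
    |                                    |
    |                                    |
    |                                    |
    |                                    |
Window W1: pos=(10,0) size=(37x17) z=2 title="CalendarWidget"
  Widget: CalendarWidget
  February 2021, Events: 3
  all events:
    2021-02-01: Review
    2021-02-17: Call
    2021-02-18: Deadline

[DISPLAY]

 ┏━━━━━━━━━━━━━━━━━━━━━━━━━━━━━━━━━━━┓ 
━┃ CalendarWidget                    ┃ 
n┠───────────────────────────────────┨ 
─┃           February 2021           ┃ 
 ┃Mo Tu We Th Fr Sa Su               ┃ 
 ┃ 1*  2  3  4  5  6  7              ┃ 
 ┃ 8  9 10 11 12 13 14               ┃ 
 ┃15 16 17* 18* 19 20 21             ┃ 
 ┃22 23 24 25 26 27 28               ┃ 
 ┃                                   ┃ 
 ┃                                   ┃ 
 ┃                                   ┃ 
━┃                                   ┃ 
 ┃                                   ┃ 


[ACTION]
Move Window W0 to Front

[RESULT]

 ┏━━━━━━━━━━━━━━━━━━━━━━━━━━━━━━━━━━━┓ 
━━━━━━━━━━━━━━━━━━━━━━━━━━━━━┓       ┃ 
ngCanvas                     ┃───────┨ 
─────────────────────────────┨       ┃ 
                             ┃       ┃ 
                             ┃       ┃ 
                             ┃       ┃ 
                             ┃       ┃ 
                             ┃       ┃ 
                             ┃       ┃ 
                             ┃       ┃ 
                             ┃       ┃ 
━━━━━━━━━━━━━━━━━━━━━━━━━━━━━┛       ┃ 
 ┃                                   ┃ 


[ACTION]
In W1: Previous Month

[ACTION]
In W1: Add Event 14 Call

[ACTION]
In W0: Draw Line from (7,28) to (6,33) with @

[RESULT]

 ┏━━━━━━━━━━━━━━━━━━━━━━━━━━━━━━━━━━━┓ 
━━━━━━━━━━━━━━━━━━━━━━━━━━━━━┓       ┃ 
ngCanvas                     ┃───────┨ 
─────────────────────────────┨       ┃ 
                             ┃       ┃ 
                             ┃       ┃ 
                             ┃       ┃ 
                             ┃       ┃ 
                             ┃       ┃ 
                             ┃       ┃ 
                         @@@ ┃       ┃ 
                      @@@    ┃       ┃ 
━━━━━━━━━━━━━━━━━━━━━━━━━━━━━┛       ┃ 
 ┃                                   ┃ 


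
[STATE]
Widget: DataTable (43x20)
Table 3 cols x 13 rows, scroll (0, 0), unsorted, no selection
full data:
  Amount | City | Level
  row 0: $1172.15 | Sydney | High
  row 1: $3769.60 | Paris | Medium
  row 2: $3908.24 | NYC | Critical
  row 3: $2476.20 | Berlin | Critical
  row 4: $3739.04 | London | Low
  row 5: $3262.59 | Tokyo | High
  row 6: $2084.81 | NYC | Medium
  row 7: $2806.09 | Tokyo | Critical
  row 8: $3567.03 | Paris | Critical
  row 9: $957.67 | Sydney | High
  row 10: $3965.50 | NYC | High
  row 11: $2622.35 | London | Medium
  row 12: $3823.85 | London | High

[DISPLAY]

Amount  │City  │Level                      
────────┼──────┼────────                   
$1172.15│Sydney│High                       
$3769.60│Paris │Medium                     
$3908.24│NYC   │Critical                   
$2476.20│Berlin│Critical                   
$3739.04│London│Low                        
$3262.59│Tokyo │High                       
$2084.81│NYC   │Medium                     
$2806.09│Tokyo │Critical                   
$3567.03│Paris │Critical                   
$957.67 │Sydney│High                       
$3965.50│NYC   │High                       
$2622.35│London│Medium                     
$3823.85│London│High                       
                                           
                                           
                                           
                                           
                                           


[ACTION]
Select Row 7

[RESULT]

Amount  │City  │Level                      
────────┼──────┼────────                   
$1172.15│Sydney│High                       
$3769.60│Paris │Medium                     
$3908.24│NYC   │Critical                   
$2476.20│Berlin│Critical                   
$3739.04│London│Low                        
$3262.59│Tokyo │High                       
$2084.81│NYC   │Medium                     
>2806.09│Tokyo │Critical                   
$3567.03│Paris │Critical                   
$957.67 │Sydney│High                       
$3965.50│NYC   │High                       
$2622.35│London│Medium                     
$3823.85│London│High                       
                                           
                                           
                                           
                                           
                                           


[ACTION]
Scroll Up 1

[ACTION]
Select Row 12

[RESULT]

Amount  │City  │Level                      
────────┼──────┼────────                   
$1172.15│Sydney│High                       
$3769.60│Paris │Medium                     
$3908.24│NYC   │Critical                   
$2476.20│Berlin│Critical                   
$3739.04│London│Low                        
$3262.59│Tokyo │High                       
$2084.81│NYC   │Medium                     
$2806.09│Tokyo │Critical                   
$3567.03│Paris │Critical                   
$957.67 │Sydney│High                       
$3965.50│NYC   │High                       
$2622.35│London│Medium                     
>3823.85│London│High                       
                                           
                                           
                                           
                                           
                                           


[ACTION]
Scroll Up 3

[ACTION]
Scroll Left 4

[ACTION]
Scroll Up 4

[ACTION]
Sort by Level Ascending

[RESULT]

Amount  │City  │Level  ▲                   
────────┼──────┼────────                   
$3908.24│NYC   │Critical                   
$2476.20│Berlin│Critical                   
$2806.09│Tokyo │Critical                   
$3567.03│Paris │Critical                   
$1172.15│Sydney│High                       
$3262.59│Tokyo │High                       
$957.67 │Sydney│High                       
$3965.50│NYC   │High                       
$3823.85│London│High                       
$3739.04│London│Low                        
$3769.60│Paris │Medium                     
$2084.81│NYC   │Medium                     
>2622.35│London│Medium                     
                                           
                                           
                                           
                                           
                                           


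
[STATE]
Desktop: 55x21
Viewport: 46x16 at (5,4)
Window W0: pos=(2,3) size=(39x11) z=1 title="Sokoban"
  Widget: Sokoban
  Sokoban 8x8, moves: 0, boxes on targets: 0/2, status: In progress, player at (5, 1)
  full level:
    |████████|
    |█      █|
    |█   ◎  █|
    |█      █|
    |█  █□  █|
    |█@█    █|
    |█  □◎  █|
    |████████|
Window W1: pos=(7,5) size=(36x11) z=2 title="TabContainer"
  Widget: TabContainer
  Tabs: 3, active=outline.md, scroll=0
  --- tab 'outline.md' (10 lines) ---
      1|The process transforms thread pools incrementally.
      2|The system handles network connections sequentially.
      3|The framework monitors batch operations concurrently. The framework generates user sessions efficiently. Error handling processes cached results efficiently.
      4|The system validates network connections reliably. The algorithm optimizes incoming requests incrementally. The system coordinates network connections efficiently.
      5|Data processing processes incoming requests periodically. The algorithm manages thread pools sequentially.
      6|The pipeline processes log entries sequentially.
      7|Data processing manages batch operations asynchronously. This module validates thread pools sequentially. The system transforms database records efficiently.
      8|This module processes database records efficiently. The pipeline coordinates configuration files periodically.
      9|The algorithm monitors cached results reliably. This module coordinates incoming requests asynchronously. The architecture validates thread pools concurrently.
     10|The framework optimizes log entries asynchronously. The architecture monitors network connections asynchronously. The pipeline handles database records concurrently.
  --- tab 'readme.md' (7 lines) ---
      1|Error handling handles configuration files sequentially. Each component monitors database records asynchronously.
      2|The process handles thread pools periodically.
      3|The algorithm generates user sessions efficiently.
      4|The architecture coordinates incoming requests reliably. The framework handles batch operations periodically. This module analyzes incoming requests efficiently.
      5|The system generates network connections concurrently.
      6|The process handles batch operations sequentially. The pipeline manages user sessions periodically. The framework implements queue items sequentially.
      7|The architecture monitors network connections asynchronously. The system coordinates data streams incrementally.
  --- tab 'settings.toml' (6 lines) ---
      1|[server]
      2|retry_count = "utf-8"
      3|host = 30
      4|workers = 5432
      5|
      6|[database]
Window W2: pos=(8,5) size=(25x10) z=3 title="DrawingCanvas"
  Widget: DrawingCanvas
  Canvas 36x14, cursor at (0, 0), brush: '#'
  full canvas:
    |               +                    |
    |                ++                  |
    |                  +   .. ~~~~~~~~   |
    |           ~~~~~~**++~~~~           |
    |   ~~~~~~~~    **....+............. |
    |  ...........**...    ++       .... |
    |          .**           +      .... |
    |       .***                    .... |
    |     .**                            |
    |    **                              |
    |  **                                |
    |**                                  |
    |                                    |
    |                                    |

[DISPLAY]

okoban                             ┃          
──┏┏━━━━━━━━━━━━━━━━━━━━━━━┓━━━━━━━━━┓        
██┃┃ DrawingCanvas         ┃         ┃        
  ┠┠───────────────────────┨─────────┨        
  ┃┃+              +       ┃ settings┃        
  ┃┃                ++     ┃─────────┃        
 █┃┃                  +   .┃read pool┃        
█ ┃┃           ~~~~~~**++~~┃k connect┃        
 □┃┃   ~~~~~~~~    **....+.┃tch opera┃        
━━┃┃  ...........**...    +┃ork conne┃        
  ┃┗━━━━━━━━━━━━━━━━━━━━━━━┛ incoming┃        
  ┗━━━━━━━━━━━━━━━━━━━━━━━━━━━━━━━━━━┛        
                                              
                                              
                                              
                                              


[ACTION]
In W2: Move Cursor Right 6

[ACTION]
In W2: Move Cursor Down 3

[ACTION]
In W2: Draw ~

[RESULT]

okoban                             ┃          
──┏┏━━━━━━━━━━━━━━━━━━━━━━━┓━━━━━━━━━┓        
██┃┃ DrawingCanvas         ┃         ┃        
  ┠┠───────────────────────┨─────────┨        
  ┃┃               +       ┃ settings┃        
  ┃┃                ++     ┃─────────┃        
 █┃┃                  +   .┃read pool┃        
█ ┃┃      ~    ~~~~~~**++~~┃k connect┃        
 □┃┃   ~~~~~~~~    **....+.┃tch opera┃        
━━┃┃  ...........**...    +┃ork conne┃        
  ┃┗━━━━━━━━━━━━━━━━━━━━━━━┛ incoming┃        
  ┗━━━━━━━━━━━━━━━━━━━━━━━━━━━━━━━━━━┛        
                                              
                                              
                                              
                                              


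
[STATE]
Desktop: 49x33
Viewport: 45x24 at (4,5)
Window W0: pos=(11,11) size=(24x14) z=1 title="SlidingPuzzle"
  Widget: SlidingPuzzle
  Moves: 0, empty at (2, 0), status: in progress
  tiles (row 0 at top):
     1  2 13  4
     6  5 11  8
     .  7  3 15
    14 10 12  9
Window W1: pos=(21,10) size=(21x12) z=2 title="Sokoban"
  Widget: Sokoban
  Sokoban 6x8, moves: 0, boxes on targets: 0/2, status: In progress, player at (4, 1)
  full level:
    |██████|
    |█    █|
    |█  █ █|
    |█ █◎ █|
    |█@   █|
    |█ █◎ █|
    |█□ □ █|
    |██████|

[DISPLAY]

                                             
                                             
                                             
                                             
                                             
                 ┏━━━━━━━━━━━━━━━━━━━┓       
       ┏━━━━━━━━━┃ Sokoban           ┃       
       ┃ SlidingP┠───────────────────┨       
       ┠─────────┃██████             ┃       
       ┃┌────┬───┃█    █             ┃       
       ┃│  1 │  2┃█  █ █             ┃       
       ┃├────┼───┃█ █◎ █             ┃       
       ┃│  6 │  5┃█@   █             ┃       
       ┃├────┼───┃█ █◎ █             ┃       
       ┃│    │  7┃█□ □ █             ┃       
       ┃├────┼───┃██████             ┃       
       ┃│ 14 │ 10┗━━━━━━━━━━━━━━━━━━━┛       
       ┃└────┴────┴────┴────┘ ┃              
       ┃Moves: 0              ┃              
       ┗━━━━━━━━━━━━━━━━━━━━━━┛              
                                             
                                             
                                             
                                             


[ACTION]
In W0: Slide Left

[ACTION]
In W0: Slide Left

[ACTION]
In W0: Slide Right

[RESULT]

                                             
                                             
                                             
                                             
                                             
                 ┏━━━━━━━━━━━━━━━━━━━┓       
       ┏━━━━━━━━━┃ Sokoban           ┃       
       ┃ SlidingP┠───────────────────┨       
       ┠─────────┃██████             ┃       
       ┃┌────┬───┃█    █             ┃       
       ┃│  1 │  2┃█  █ █             ┃       
       ┃├────┼───┃█ █◎ █             ┃       
       ┃│  6 │  5┃█@   █             ┃       
       ┃├────┼───┃█ █◎ █             ┃       
       ┃│  7 │   ┃█□ □ █             ┃       
       ┃├────┼───┃██████             ┃       
       ┃│ 14 │ 10┗━━━━━━━━━━━━━━━━━━━┛       
       ┃└────┴────┴────┴────┘ ┃              
       ┃Moves: 3              ┃              
       ┗━━━━━━━━━━━━━━━━━━━━━━┛              
                                             
                                             
                                             
                                             


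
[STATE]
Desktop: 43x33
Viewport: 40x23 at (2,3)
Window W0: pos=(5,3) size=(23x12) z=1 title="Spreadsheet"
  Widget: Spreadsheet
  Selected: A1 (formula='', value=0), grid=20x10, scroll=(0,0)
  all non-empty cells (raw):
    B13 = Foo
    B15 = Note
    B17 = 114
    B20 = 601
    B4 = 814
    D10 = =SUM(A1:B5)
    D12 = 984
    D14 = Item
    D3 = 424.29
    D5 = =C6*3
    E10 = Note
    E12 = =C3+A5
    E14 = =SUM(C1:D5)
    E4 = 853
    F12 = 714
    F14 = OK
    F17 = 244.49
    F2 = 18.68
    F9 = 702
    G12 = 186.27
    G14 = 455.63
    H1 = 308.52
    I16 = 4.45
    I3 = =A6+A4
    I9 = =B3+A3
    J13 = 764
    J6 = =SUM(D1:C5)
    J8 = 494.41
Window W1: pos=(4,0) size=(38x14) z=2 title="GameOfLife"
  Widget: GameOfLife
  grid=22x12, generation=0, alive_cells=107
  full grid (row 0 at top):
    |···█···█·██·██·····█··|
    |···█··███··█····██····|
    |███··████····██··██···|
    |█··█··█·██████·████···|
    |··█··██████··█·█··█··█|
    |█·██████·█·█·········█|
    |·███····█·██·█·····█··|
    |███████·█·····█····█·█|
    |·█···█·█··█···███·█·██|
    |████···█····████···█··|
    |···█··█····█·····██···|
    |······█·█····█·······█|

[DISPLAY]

  ┃Gen: 0                              ┃
  ┃···█··███··█····██····              ┃
  ┃███··████····██··██···              ┃
  ┃█··█··█·██████·████···              ┃
  ┃··█··██████··█·█··█··█              ┃
  ┃█·██████·█·█·········█              ┃
  ┃·███····█·██·█·····█··              ┃
  ┃███████·█·····█····█·█              ┃
  ┃·█···█·█··█···███·█·██              ┃
  ┃████···█····████···█··              ┃
  ┗━━━━━━━━━━━━━━━━━━━━━━━━━━━━━━━━━━━━┛
   ┗━━━━━━━━━━━━━━━━━━━━━┛              
                                        
                                        
                                        
                                        
                                        
                                        
                                        
                                        
                                        
                                        
                                        


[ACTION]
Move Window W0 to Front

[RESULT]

  ┃┏━━━━━━━━━━━━━━━━━━━━━┓             ┃
  ┃┃ Spreadsheet         ┃             ┃
  ┃┠─────────────────────┨             ┃
  ┃┃A1:                  ┃             ┃
  ┃┃       A       B     ┃             ┃
  ┃┃---------------------┃             ┃
  ┃┃  1      [0]       0 ┃             ┃
  ┃┃  2        0       0 ┃             ┃
  ┃┃  3        0       0 ┃             ┃
  ┃┃  4        0     814 ┃             ┃
  ┗┃  5        0       0 ┃━━━━━━━━━━━━━┛
   ┗━━━━━━━━━━━━━━━━━━━━━┛              
                                        
                                        
                                        
                                        
                                        
                                        
                                        
                                        
                                        
                                        
                                        


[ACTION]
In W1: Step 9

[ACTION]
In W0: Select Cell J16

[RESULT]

  ┃┏━━━━━━━━━━━━━━━━━━━━━┓             ┃
  ┃┃ Spreadsheet         ┃             ┃
  ┃┠─────────────────────┨             ┃
  ┃┃J16:                 ┃             ┃
  ┃┃       A       B     ┃             ┃
  ┃┃---------------------┃             ┃
  ┃┃  1        0       0 ┃             ┃
  ┃┃  2        0       0 ┃             ┃
  ┃┃  3        0       0 ┃             ┃
  ┃┃  4        0     814 ┃             ┃
  ┗┃  5        0       0 ┃━━━━━━━━━━━━━┛
   ┗━━━━━━━━━━━━━━━━━━━━━┛              
                                        
                                        
                                        
                                        
                                        
                                        
                                        
                                        
                                        
                                        
                                        


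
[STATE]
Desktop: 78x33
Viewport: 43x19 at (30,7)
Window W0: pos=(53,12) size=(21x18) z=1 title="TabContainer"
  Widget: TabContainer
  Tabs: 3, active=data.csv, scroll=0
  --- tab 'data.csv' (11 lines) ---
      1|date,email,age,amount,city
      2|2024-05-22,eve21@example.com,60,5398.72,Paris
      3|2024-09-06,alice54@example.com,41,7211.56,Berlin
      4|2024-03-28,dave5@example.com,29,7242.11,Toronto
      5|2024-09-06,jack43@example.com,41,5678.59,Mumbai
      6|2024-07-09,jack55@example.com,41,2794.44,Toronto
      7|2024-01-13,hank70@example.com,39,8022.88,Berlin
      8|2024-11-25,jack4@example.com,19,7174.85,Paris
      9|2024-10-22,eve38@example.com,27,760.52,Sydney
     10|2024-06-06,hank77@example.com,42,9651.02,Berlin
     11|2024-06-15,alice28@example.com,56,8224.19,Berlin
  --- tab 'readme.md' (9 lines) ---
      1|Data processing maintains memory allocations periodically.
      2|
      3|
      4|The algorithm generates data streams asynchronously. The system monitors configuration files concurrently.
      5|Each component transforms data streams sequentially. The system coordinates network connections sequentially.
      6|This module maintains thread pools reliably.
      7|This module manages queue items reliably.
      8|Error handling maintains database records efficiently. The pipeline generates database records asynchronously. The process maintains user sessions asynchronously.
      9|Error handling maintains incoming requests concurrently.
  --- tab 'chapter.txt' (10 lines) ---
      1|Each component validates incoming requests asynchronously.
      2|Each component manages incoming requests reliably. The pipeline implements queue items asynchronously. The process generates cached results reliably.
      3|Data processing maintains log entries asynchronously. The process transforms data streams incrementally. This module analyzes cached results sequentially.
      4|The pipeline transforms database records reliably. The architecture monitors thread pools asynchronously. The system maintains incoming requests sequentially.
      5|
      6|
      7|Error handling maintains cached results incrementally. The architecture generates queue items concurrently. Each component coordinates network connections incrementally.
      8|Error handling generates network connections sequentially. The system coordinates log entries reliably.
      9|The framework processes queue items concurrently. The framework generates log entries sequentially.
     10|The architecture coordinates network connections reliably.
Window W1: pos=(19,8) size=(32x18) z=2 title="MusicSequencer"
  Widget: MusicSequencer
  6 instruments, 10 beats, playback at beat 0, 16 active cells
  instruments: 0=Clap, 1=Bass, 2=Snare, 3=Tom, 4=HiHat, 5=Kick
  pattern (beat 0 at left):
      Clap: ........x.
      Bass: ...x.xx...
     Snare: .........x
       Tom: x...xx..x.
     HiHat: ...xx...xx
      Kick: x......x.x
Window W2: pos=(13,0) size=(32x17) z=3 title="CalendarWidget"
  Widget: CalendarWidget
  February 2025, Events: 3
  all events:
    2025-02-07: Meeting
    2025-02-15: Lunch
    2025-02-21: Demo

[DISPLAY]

5* 16         ┃                            
22 23         ┃━━━━━┓                      
              ┃     ┃                      
              ┃─────┨                      
              ┃     ┃                      
              ┃     ┃  ┏━━━━━━━━━━━━━━━━━━━
              ┃     ┃  ┃ TabContainer      
              ┃     ┃  ┠───────────────────
              ┃     ┃  ┃[data.csv]│ readme.
━━━━━━━━━━━━━━┛     ┃  ┃───────────────────
···█·█              ┃  ┃date,email,age,amou
                    ┃  ┃2024-05-22,eve21@ex
                    ┃  ┃2024-09-06,alice54@
                    ┃  ┃2024-03-28,dave5@ex
                    ┃  ┃2024-09-06,jack43@e
                    ┃  ┃2024-07-09,jack55@e
                    ┃  ┃2024-01-13,hank70@e
                    ┃  ┃2024-11-25,jack4@ex
━━━━━━━━━━━━━━━━━━━━┛  ┃2024-10-22,eve38@ex


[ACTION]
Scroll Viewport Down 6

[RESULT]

              ┃     ┃  ┃ TabContainer      
              ┃     ┃  ┠───────────────────
              ┃     ┃  ┃[data.csv]│ readme.
━━━━━━━━━━━━━━┛     ┃  ┃───────────────────
···█·█              ┃  ┃date,email,age,amou
                    ┃  ┃2024-05-22,eve21@ex
                    ┃  ┃2024-09-06,alice54@
                    ┃  ┃2024-03-28,dave5@ex
                    ┃  ┃2024-09-06,jack43@e
                    ┃  ┃2024-07-09,jack55@e
                    ┃  ┃2024-01-13,hank70@e
                    ┃  ┃2024-11-25,jack4@ex
━━━━━━━━━━━━━━━━━━━━┛  ┃2024-10-22,eve38@ex
                       ┃2024-06-06,hank77@e
                       ┃2024-06-15,alice28@
                       ┃                   
                       ┗━━━━━━━━━━━━━━━━━━━
                                           
                                           


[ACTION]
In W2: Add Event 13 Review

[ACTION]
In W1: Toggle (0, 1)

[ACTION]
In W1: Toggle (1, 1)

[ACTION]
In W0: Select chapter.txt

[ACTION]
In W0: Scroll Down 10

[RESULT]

              ┃     ┃  ┃ TabContainer      
              ┃     ┃  ┠───────────────────
              ┃     ┃  ┃ data.csv │ readme.
━━━━━━━━━━━━━━┛     ┃  ┃───────────────────
···█·█              ┃  ┃The architecture co
                    ┃  ┃                   
                    ┃  ┃                   
                    ┃  ┃                   
                    ┃  ┃                   
                    ┃  ┃                   
                    ┃  ┃                   
                    ┃  ┃                   
━━━━━━━━━━━━━━━━━━━━┛  ┃                   
                       ┃                   
                       ┃                   
                       ┃                   
                       ┗━━━━━━━━━━━━━━━━━━━
                                           
                                           


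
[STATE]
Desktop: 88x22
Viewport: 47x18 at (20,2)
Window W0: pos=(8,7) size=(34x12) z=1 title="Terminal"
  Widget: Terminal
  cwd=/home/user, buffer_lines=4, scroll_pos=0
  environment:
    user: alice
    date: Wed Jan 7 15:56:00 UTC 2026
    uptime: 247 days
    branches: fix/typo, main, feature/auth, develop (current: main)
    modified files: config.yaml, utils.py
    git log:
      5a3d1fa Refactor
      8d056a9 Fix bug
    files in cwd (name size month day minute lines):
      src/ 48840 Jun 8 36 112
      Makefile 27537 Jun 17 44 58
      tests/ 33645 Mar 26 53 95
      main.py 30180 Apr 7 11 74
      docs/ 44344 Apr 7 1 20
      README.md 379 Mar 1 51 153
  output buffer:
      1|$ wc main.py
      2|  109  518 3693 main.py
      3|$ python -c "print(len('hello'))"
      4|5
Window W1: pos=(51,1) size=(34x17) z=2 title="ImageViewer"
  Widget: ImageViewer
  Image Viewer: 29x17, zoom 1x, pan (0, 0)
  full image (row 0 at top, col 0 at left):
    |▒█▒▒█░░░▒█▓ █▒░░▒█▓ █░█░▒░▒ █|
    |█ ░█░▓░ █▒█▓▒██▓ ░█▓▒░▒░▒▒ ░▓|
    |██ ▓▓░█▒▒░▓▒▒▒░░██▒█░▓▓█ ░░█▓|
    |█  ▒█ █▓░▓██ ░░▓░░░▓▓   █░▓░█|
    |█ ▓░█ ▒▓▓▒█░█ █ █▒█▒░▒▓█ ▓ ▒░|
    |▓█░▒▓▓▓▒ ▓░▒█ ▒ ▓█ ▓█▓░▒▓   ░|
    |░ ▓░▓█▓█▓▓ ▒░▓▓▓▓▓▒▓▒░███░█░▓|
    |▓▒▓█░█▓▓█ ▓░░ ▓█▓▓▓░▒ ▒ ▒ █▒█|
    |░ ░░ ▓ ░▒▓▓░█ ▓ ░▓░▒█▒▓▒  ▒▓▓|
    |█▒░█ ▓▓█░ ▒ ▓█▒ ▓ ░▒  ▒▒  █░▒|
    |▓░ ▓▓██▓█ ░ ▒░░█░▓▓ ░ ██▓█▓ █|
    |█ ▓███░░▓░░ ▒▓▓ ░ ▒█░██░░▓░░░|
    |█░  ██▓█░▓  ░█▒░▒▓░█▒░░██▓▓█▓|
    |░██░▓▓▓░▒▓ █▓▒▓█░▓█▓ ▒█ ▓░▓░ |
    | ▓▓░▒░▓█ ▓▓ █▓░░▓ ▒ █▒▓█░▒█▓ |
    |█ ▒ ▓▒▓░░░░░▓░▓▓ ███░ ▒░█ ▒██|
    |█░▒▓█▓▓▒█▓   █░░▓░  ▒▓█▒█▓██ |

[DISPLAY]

                               ┃ ImageViewer   
                               ┠───────────────
                               ┃▒█▒▒█░░░▒█▓ █▒░
                               ┃█ ░█░▓░ █▒█▓▒██
                               ┃██ ▓▓░█▒▒░▓▒▒▒░
━━━━━━━━━━━━━━━━━━━━━┓         ┃█  ▒█ █▓░▓██ ░░
                     ┃         ┃█ ▓░█ ▒▓▓▒█░█ █
─────────────────────┨         ┃▓█░▒▓▓▓▒ ▓░▒█ ▒
y                    ┃         ┃░ ▓░▓█▓█▓▓ ▒░▓▓
3693 main.py         ┃         ┃▓▒▓█░█▓▓█ ▓░░ ▓
 "print(len('hello'))┃         ┃░ ░░ ▓ ░▒▓▓░█ ▓
                     ┃         ┃█▒░█ ▓▓█░ ▒ ▓█▒
                     ┃         ┃▓░ ▓▓██▓█ ░ ▒░░
                     ┃         ┃█ ▓███░░▓░░ ▒▓▓
                     ┃         ┃█░  ██▓█░▓  ░█▒
                     ┃         ┗━━━━━━━━━━━━━━━
━━━━━━━━━━━━━━━━━━━━━┛                         
                                               


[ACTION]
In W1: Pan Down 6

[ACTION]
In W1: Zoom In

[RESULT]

                               ┃ ImageViewer   
                               ┠───────────────
                               ┃██    ▒▒██  ██▓
                               ┃██    ▒▒██  ██▓
                               ┃██  ▓▓░░██  ▒▒▓
━━━━━━━━━━━━━━━━━━━━━┓         ┃██  ▓▓░░██  ▒▒▓
                     ┃         ┃▓▓██░░▒▒▓▓▓▓▓▓▒
─────────────────────┨         ┃▓▓██░░▒▒▓▓▓▓▓▓▒
y                    ┃         ┃░░  ▓▓░░▓▓██▓▓█
3693 main.py         ┃         ┃░░  ▓▓░░▓▓██▓▓█
 "print(len('hello'))┃         ┃▓▓▒▒▓▓██░░██▓▓▓
                     ┃         ┃▓▓▒▒▓▓██░░██▓▓▓
                     ┃         ┃░░  ░░░░  ▓▓  ░
                     ┃         ┃░░  ░░░░  ▓▓  ░
                     ┃         ┃██▒▒░░██  ▓▓▓▓█
                     ┃         ┗━━━━━━━━━━━━━━━
━━━━━━━━━━━━━━━━━━━━━┛                         
                                               


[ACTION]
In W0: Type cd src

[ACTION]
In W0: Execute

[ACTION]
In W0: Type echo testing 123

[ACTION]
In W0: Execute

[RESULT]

                               ┃ ImageViewer   
                               ┠───────────────
                               ┃██    ▒▒██  ██▓
                               ┃██    ▒▒██  ██▓
                               ┃██  ▓▓░░██  ▒▒▓
━━━━━━━━━━━━━━━━━━━━━┓         ┃██  ▓▓░░██  ▒▒▓
                     ┃         ┃▓▓██░░▒▒▓▓▓▓▓▓▒
─────────────────────┨         ┃▓▓██░░▒▒▓▓▓▓▓▓▒
3693 main.py         ┃         ┃░░  ▓▓░░▓▓██▓▓█
 "print(len('hello'))┃         ┃░░  ▓▓░░▓▓██▓▓█
                     ┃         ┃▓▓▒▒▓▓██░░██▓▓▓
                     ┃         ┃▓▓▒▒▓▓██░░██▓▓▓
                     ┃         ┃░░  ░░░░  ▓▓  ░
ing 123              ┃         ┃░░  ░░░░  ▓▓  ░
                     ┃         ┃██▒▒░░██  ▓▓▓▓█
                     ┃         ┗━━━━━━━━━━━━━━━
━━━━━━━━━━━━━━━━━━━━━┛                         
                                               
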